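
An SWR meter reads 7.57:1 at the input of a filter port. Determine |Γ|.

|Γ| = (S − 1)/(S + 1) = (7.57 − 1)/(7.57 + 1) = 6.57/8.57

|Γ| ≈ 0.767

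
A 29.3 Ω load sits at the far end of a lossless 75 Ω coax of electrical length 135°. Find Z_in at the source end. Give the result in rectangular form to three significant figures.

Z_in ≈ 50.8 − j55.1 Ω

tan(βl) = tan(135°) = -1
Z_in = Z_0·(Z_L + jZ_0·tanβl)/(Z_0 + jZ_L·tanβl)
     = 75·(29.3 − j75)/(75 − j29.3)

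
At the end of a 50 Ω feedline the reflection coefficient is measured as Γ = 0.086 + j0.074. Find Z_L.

Z_L ≈ 58.7 + j8.8 Ω

Z_L = Z_0·(1 + Γ)/(1 − Γ) = 50·(1.09 + j0.074)/(0.914 − j0.074)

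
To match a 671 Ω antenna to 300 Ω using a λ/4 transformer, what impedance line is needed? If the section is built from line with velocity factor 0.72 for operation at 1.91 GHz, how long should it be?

Z_qwt = √(Z_0·R_L) = √(300 × 671) = √201300
λ = 0.72·c/f = 0.113 m, so l = λ/4 = 0.0283 m

Z_qwt ≈ 449 Ω; length ≈ 2.83 cm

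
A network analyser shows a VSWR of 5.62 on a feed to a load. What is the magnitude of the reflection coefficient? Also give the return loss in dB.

|Γ| = (S − 1)/(S + 1) = (5.62 − 1)/(5.62 + 1) = 4.62/6.62
RL = −20·log₁₀|Γ| = −20·log₁₀(0.698)

|Γ| ≈ 0.698; return loss ≈ 3.12 dB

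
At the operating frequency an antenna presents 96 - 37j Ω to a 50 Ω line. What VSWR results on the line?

VSWR ≈ 2.29

Γ = (Z_L − Z_0)/(Z_L + Z_0) = (46 − j37)/(146 − j37)
|Γ| = 59/151 = 0.392
VSWR = (1 + |Γ|)/(1 − |Γ|) = 1.39/0.608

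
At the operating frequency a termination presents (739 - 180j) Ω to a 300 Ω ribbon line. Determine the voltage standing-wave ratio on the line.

Γ = (Z_L − Z_0)/(Z_L + Z_0) = (439 − j180)/(1039 − j180)
|Γ| = 474/1050 = 0.45
VSWR = (1 + |Γ|)/(1 − |Γ|) = 1.45/0.55

VSWR ≈ 2.64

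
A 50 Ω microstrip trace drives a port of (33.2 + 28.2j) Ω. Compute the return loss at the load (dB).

RL ≈ 8.55 dB

Γ = (-16.8 + j28.2)/(83.2 + j28.2), |Γ| = 0.374
RL = −20·log₁₀|Γ| = −20·log₁₀(0.374)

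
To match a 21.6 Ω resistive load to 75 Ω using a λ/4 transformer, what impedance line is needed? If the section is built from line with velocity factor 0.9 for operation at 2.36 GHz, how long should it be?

Z_qwt ≈ 40.2 Ω; length ≈ 2.86 cm

Z_qwt = √(Z_0·R_L) = √(75 × 21.6) = √1620
λ = 0.9·c/f = 0.114 m, so l = λ/4 = 0.0286 m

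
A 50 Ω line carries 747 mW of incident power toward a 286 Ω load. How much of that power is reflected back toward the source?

Γ = (286 − 50)/(286 + 50) = 0.702
|Γ|² = 0.493
P_refl = |Γ|²·P_inc = 369 mW, P_del = (1 − |Γ|²)·P_inc = 378 mW

P_reflected ≈ 369 mW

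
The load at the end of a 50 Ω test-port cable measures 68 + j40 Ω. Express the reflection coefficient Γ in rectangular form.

Γ = (Z_L − Z_0)/(Z_L + Z_0) = (18 + j40)/(118 + j40)

Γ ≈ 0.24 + j0.258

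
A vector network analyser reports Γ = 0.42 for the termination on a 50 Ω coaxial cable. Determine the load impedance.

Z_L ≈ 122 Ω

Z_L = Z_0·(1 + Γ)/(1 − Γ) = 50·(1.42)/(0.58)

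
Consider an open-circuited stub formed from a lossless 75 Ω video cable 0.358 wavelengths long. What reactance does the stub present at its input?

X_in ≈ 60.5 Ω (inductive)

βl = 2π × 0.358 = 129°
tan(βl) = -1.24
For an open-circuited stub, Z_in = −jZ_0·cot(βl) = −jZ_0/tan(βl)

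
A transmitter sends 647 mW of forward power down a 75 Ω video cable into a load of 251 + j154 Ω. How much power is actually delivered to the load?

P_delivered ≈ 375 mW

|Γ| = |(176 + j154)/(326 + j154)| = 0.649
|Γ|² = 0.421
P_refl = |Γ|²·P_inc = 272 mW, P_del = (1 − |Γ|²)·P_inc = 375 mW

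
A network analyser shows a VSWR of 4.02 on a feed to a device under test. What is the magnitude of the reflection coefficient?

|Γ| = (S − 1)/(S + 1) = (4.02 − 1)/(4.02 + 1) = 3.02/5.02

|Γ| ≈ 0.602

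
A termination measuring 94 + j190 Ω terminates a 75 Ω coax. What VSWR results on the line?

VSWR ≈ 7.03

Γ = (Z_L − Z_0)/(Z_L + Z_0) = (19 + j190)/(169 + j190)
|Γ| = 191/254 = 0.751
VSWR = (1 + |Γ|)/(1 − |Γ|) = 1.75/0.249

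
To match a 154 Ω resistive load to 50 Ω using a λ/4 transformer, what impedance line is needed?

Z_qwt ≈ 87.7 Ω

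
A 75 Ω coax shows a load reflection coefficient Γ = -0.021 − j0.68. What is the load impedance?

Z_L ≈ 26.8 − j67.8 Ω

Z_L = Z_0·(1 + Γ)/(1 − Γ) = 75·(0.979 − j0.68)/(1.02 + j0.68)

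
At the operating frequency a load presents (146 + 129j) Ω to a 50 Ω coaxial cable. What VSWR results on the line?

VSWR ≈ 5.36

Γ = (Z_L − Z_0)/(Z_L + Z_0) = (96 + j129)/(196 + j129)
|Γ| = 161/235 = 0.685
VSWR = (1 + |Γ|)/(1 − |Γ|) = 1.69/0.315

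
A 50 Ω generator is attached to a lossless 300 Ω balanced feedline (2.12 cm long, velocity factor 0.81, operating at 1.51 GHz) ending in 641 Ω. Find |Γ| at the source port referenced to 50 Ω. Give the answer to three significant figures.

|Γ| ≈ 0.764

λ = v/f = 0.81·c / 1.51 GHz = 0.161 m
βl = 2π·l/λ = 2π × 0.132 = 47.4°
tan(βl) = 1.09
Z_in = Z_0·(Z_L + jZ_0·tanβl)/(Z_0 + jZ_L·tanβl) = 219 − j182 Ω
Γ_s = (Z_in − Z_s)/(Z_in + Z_s) = (169 − j182)/(269 − j182), |Γ_s| = 0.764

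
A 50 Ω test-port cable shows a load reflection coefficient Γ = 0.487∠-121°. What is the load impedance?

Z_L = Z_0·(1 + Γ)/(1 − Γ) = 50·(0.749 − j0.417)/(1.25 + j0.417)

Z_L ≈ 21.9 − j24 Ω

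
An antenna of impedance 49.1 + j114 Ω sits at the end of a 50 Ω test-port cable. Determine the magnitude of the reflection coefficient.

Γ = (Z_L − Z_0)/(Z_L + Z_0) = (-0.9 + j114)/(99.1 + j114)
|Γ| = 114/151

|Γ| ≈ 0.755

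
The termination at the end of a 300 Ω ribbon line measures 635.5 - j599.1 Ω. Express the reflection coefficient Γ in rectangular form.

Γ ≈ 0.545 − j0.291

Γ = (Z_L − Z_0)/(Z_L + Z_0) = (335.5 − j599.1)/(935.5 − j599.1)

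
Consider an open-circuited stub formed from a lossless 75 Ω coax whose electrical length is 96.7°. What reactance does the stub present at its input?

X_in ≈ 8.81 Ω (inductive)

tan(βl) = -8.51
For an open-circuited stub, Z_in = −jZ_0·cot(βl) = −jZ_0/tan(βl)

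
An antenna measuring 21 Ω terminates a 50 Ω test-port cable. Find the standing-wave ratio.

For a purely resistive load, VSWR = R_L/Z_0 or Z_0/R_L (whichever > 1) = 50/21

VSWR ≈ 2.38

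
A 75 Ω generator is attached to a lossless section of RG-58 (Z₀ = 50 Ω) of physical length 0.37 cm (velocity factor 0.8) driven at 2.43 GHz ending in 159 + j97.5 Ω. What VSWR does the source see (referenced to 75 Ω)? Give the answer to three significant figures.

λ = v/f = 0.8·c / 2.43 GHz = 0.0988 m
βl = 2π·l/λ = 2π × 0.0375 = 13.5°
tan(βl) = 0.24
Z_in = Z_0·(Z_L + jZ_0·tanβl)/(Z_0 + jZ_L·tanβl) = 194 − j72.8 Ω
Γ_s = (Z_in − Z_s)/(Z_in + Z_s) = (119 − j72.8)/(269 − j72.8), |Γ_s| = 0.501
VSWR = (1 + |Γ_s|)/(1 − |Γ_s|)

VSWR ≈ 3.01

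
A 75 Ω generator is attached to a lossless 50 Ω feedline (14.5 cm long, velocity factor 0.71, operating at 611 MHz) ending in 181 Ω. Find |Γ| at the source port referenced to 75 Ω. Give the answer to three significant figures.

λ = v/f = 0.71·c / 611 MHz = 0.349 m
βl = 2π·l/λ = 2π × 0.416 = 150°
tan(βl) = -0.583
Z_in = Z_0·(Z_L + jZ_0·tanβl)/(Z_0 + jZ_L·tanβl) = 44.4 + j64.7 Ω
Γ_s = (Z_in − Z_s)/(Z_in + Z_s) = (-30.6 + j64.7)/(119 + j64.7), |Γ_s| = 0.527

|Γ| ≈ 0.527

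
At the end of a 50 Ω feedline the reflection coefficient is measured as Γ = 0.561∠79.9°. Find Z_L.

Z_L = Z_0·(1 + Γ)/(1 − Γ) = 50·(1.1 + j0.552)/(0.902 − j0.552)

Z_L ≈ 30.6 + j49.4 Ω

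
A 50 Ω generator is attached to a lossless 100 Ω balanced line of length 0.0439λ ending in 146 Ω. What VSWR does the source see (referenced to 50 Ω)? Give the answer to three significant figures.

VSWR ≈ 2.82

βl = 2π × 0.0439 = 15.8°
tan(βl) = 0.283
Z_in = Z_0·(Z_L + jZ_0·tanβl)/(Z_0 + jZ_L·tanβl) = 135 − j27.4 Ω
Γ_s = (Z_in − Z_s)/(Z_in + Z_s) = (84.7 − j27.4)/(185 − j27.4), |Γ_s| = 0.477
VSWR = (1 + |Γ_s|)/(1 − |Γ_s|)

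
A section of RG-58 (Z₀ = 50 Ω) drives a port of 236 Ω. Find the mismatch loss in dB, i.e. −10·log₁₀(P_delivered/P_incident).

mismatch loss ≈ 2.39 dB

Γ = (236 − 50)/(236 + 50) = 0.65
|Γ|² = 0.423, so P_del/P_inc = 1 − |Γ|² = 0.577
ML = −10·log₁₀(1 − |Γ|²)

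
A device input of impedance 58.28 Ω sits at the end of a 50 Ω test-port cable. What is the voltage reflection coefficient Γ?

Γ = (Z_L − Z_0)/(Z_L + Z_0) = (58.28 − 50)/(58.28 + 50) = 8.28/108.3

Γ = 0.0765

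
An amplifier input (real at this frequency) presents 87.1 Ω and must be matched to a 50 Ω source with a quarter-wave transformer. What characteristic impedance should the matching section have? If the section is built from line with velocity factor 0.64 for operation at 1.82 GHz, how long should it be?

Z_qwt ≈ 66 Ω; length ≈ 2.64 cm

Z_qwt = √(Z_0·R_L) = √(50 × 87.1) = √4355
λ = 0.64·c/f = 0.105 m, so l = λ/4 = 0.0264 m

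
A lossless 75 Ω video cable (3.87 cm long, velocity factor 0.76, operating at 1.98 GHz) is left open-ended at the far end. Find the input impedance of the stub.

λ = v/f = 0.76·c / 1.98 GHz = 0.115 m
βl = 2π·l/λ = 2π × 0.336 = 121°
tan(βl) = -1.67
For an open-ended stub, Z_in = −jZ_0·cot(βl) = −jZ_0/tan(βl)

Z_in ≈ +j45 Ω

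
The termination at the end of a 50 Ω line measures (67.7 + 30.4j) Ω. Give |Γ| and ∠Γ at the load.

Γ ≈ 0.289 ∠ 45.3°

Γ = (Z_L − Z_0)/(Z_L + Z_0) = (17.7 + j30.4)/(117.7 + j30.4)
|Γ| = 35.2/122 = 0.289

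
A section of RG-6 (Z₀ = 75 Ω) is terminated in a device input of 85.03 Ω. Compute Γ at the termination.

Γ = 0.0627

Γ = (Z_L − Z_0)/(Z_L + Z_0) = (85.03 − 75)/(85.03 + 75) = 10.03/160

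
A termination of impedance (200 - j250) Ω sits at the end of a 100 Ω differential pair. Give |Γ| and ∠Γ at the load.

Γ ≈ 0.689 ∠ -28.4°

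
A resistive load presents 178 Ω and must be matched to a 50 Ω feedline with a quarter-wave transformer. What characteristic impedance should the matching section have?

Z_qwt = √(Z_0·R_L) = √(50 × 178) = √8900

Z_qwt ≈ 94.3 Ω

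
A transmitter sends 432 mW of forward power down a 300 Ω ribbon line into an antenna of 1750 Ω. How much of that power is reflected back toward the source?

P_reflected ≈ 216 mW

Γ = (1750 − 300)/(1750 + 300) = 0.707
|Γ|² = 0.5
P_refl = |Γ|²·P_inc = 216 mW, P_del = (1 − |Γ|²)·P_inc = 216 mW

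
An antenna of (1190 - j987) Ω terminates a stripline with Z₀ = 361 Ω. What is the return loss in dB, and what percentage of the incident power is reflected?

RL ≈ 3.08 dB; 49.2% of incident power reflected

Γ = (829 − j987)/(1551 − j987), |Γ| = 0.701
RL = −20·log₁₀(0.701) = 3.08 dB
P_refl/P_inc = |Γ|² = 0.492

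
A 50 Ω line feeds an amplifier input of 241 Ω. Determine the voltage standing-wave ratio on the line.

For a purely resistive load, VSWR = R_L/Z_0 or Z_0/R_L (whichever > 1) = 241/50

VSWR ≈ 4.82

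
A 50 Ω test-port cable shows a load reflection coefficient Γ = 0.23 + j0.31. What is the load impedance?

Z_L ≈ 61.8 + j45 Ω

Z_L = Z_0·(1 + Γ)/(1 − Γ) = 50·(1.23 + j0.31)/(0.77 − j0.31)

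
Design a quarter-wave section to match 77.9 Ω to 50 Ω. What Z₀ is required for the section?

Z_qwt ≈ 62.4 Ω

Z_qwt = √(Z_0·R_L) = √(50 × 77.9) = √3895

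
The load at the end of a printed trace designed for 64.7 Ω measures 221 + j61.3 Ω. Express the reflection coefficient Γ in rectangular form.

Γ = (Z_L − Z_0)/(Z_L + Z_0) = (156.3 + j61.3)/(285.7 + j61.3)

Γ ≈ 0.567 + j0.0929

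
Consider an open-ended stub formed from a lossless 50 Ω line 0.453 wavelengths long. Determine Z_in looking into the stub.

βl = 2π × 0.453 = 163°
tan(βl) = -0.304
For an open-ended stub, Z_in = −jZ_0·cot(βl) = −jZ_0/tan(βl)

Z_in ≈ +j164 Ω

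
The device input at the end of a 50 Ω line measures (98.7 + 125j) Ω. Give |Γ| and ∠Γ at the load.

Γ = (Z_L − Z_0)/(Z_L + Z_0) = (48.7 + j125)/(148.7 + j125)
|Γ| = 134/194 = 0.691

Γ ≈ 0.691 ∠ 28.7°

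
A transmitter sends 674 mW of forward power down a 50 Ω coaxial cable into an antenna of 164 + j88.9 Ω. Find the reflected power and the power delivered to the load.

P_reflected ≈ 262 mW; P_delivered ≈ 412 mW

|Γ| = |(114 + j88.9)/(214 + j88.9)| = 0.624
|Γ|² = 0.389
P_refl = |Γ|²·P_inc = 262 mW, P_del = (1 − |Γ|²)·P_inc = 412 mW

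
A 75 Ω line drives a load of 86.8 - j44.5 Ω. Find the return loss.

Γ = (11.8 − j44.5)/(161.8 − j44.5), |Γ| = 0.274
RL = −20·log₁₀|Γ| = −20·log₁₀(0.274)

RL ≈ 11.2 dB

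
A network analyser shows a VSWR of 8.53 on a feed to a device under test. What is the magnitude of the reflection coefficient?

|Γ| ≈ 0.79

|Γ| = (S − 1)/(S + 1) = (8.53 − 1)/(8.53 + 1) = 7.53/9.53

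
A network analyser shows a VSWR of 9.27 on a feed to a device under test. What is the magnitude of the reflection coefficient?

|Γ| ≈ 0.805

|Γ| = (S − 1)/(S + 1) = (9.27 − 1)/(9.27 + 1) = 8.27/10.3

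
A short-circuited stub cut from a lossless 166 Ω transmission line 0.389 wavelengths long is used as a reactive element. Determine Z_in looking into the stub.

βl = 2π × 0.389 = 140°
tan(βl) = -0.838
For a short-circuited stub, Z_in = jZ_0·tan(βl)

Z_in ≈ −j139 Ω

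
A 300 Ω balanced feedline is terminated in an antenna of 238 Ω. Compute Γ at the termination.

Γ = -0.115

Γ = (Z_L − Z_0)/(Z_L + Z_0) = (238 − 300)/(238 + 300) = -62/538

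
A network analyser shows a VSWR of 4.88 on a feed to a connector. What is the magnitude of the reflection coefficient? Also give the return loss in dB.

|Γ| ≈ 0.66; return loss ≈ 3.61 dB

|Γ| = (S − 1)/(S + 1) = (4.88 − 1)/(4.88 + 1) = 3.88/5.88
RL = −20·log₁₀|Γ| = −20·log₁₀(0.66)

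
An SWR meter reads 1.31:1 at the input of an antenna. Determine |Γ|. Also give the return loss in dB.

|Γ| ≈ 0.134; return loss ≈ 17.4 dB

|Γ| = (S − 1)/(S + 1) = (1.31 − 1)/(1.31 + 1) = 0.31/2.31
RL = −20·log₁₀|Γ| = −20·log₁₀(0.134)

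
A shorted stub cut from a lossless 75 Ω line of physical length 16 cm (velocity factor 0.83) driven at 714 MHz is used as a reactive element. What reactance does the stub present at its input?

X_in ≈ -19.9 Ω (capacitive)

λ = v/f = 0.83·c / 714 MHz = 0.349 m
βl = 2π·l/λ = 2π × 0.459 = 165°
tan(βl) = -0.265
For a shorted stub, Z_in = jZ_0·tan(βl)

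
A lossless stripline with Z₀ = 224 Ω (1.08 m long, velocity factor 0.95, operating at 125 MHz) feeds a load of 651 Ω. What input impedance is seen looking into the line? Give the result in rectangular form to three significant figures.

λ = v/f = 0.95·c / 125 MHz = 2.28 m
βl = 2π·l/λ = 2π × 0.474 = 171°
tan(βl) = tan(171°) = -0.167
Z_in = Z_0·(Z_L + jZ_0·tanβl)/(Z_0 + jZ_L·tanβl)
     = 224·(651 − j37.4)/(224 − j109)

Z_in ≈ 542 + j225 Ω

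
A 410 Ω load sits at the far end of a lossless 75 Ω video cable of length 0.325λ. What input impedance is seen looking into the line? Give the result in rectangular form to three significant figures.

βl = 2π × 0.325 = 117°
tan(βl) = tan(117°) = -1.96
Z_in = Z_0·(Z_L + jZ_0·tanβl)/(Z_0 + jZ_L·tanβl)
     = 75·(410 − j147)/(75 − j805)

Z_in ≈ 17.1 + j36.6 Ω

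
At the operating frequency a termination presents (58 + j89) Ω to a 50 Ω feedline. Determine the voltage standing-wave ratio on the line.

Γ = (Z_L − Z_0)/(Z_L + Z_0) = (8 + j89)/(108 + j89)
|Γ| = 89.4/140 = 0.639
VSWR = (1 + |Γ|)/(1 − |Γ|) = 1.64/0.361

VSWR ≈ 4.53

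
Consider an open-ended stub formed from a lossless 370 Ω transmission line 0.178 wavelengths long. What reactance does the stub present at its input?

X_in ≈ -180 Ω (capacitive)

βl = 2π × 0.178 = 64.1°
tan(βl) = 2.06
For an open-ended stub, Z_in = −jZ_0·cot(βl) = −jZ_0/tan(βl)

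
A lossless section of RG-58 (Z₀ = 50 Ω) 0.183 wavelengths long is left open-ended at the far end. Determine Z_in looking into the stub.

Z_in ≈ −j22.4 Ω

βl = 2π × 0.183 = 65.9°
tan(βl) = 2.23
For an open-ended stub, Z_in = −jZ_0·cot(βl) = −jZ_0/tan(βl)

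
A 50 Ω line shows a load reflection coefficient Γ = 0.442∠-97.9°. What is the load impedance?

Z_L = Z_0·(1 + Γ)/(1 − Γ) = 50·(0.939 − j0.438)/(1.06 + j0.438)

Z_L ≈ 30.6 − j33.2 Ω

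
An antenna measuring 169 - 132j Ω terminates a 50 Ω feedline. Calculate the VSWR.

Γ = (Z_L − Z_0)/(Z_L + Z_0) = (119 − j132)/(219 − j132)
|Γ| = 178/256 = 0.695
VSWR = (1 + |Γ|)/(1 − |Γ|) = 1.7/0.305

VSWR ≈ 5.56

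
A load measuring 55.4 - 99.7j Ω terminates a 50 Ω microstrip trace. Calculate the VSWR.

VSWR ≈ 5.41

Γ = (Z_L − Z_0)/(Z_L + Z_0) = (5.4 − j99.7)/(105.4 − j99.7)
|Γ| = 99.8/145 = 0.688
VSWR = (1 + |Γ|)/(1 − |Γ|) = 1.69/0.312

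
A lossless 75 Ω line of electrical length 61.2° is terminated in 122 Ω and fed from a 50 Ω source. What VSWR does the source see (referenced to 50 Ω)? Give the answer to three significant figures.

VSWR ≈ 1.56

tan(βl) = 1.82
Z_in = Z_0·(Z_L + jZ_0·tanβl)/(Z_0 + jZ_L·tanβl) = 53.9 − j23 Ω
Γ_s = (Z_in − Z_s)/(Z_in + Z_s) = (3.89 − j23)/(104 − j23), |Γ_s| = 0.219
VSWR = (1 + |Γ_s|)/(1 − |Γ_s|)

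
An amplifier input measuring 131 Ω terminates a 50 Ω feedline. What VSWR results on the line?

VSWR ≈ 2.62

For a purely resistive load, VSWR = R_L/Z_0 or Z_0/R_L (whichever > 1) = 131/50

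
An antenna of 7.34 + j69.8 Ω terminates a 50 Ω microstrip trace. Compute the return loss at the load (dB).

RL ≈ 0.861 dB

Γ = (-42.66 + j69.8)/(57.34 + j69.8), |Γ| = 0.906
RL = −20·log₁₀|Γ| = −20·log₁₀(0.906)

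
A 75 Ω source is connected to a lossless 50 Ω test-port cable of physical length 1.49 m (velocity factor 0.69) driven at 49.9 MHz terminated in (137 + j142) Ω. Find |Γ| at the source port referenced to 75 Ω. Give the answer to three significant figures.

|Γ| ≈ 0.77

λ = v/f = 0.69·c / 49.9 MHz = 4.15 m
βl = 2π·l/λ = 2π × 0.359 = 129°
tan(βl) = -1.22
Z_in = Z_0·(Z_L + jZ_0·tanβl)/(Z_0 + jZ_L·tanβl) = 11 + j26.3 Ω
Γ_s = (Z_in − Z_s)/(Z_in + Z_s) = (-64 + j26.3)/(86 + j26.3), |Γ_s| = 0.77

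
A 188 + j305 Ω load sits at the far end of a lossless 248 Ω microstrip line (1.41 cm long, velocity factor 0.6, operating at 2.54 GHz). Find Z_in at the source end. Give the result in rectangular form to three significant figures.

Z_in ≈ 151 − j261 Ω

λ = v/f = 0.6·c / 2.54 GHz = 0.0709 m
βl = 2π·l/λ = 2π × 0.199 = 71.6°
tan(βl) = tan(71.6°) = 3.01
Z_in = Z_0·(Z_L + jZ_0·tanβl)/(Z_0 + jZ_L·tanβl)
     = 248·(188 + j1050)/(-670 + j566)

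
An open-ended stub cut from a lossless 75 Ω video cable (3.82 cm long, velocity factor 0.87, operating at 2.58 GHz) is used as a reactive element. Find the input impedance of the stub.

Z_in ≈ +j77.5 Ω

λ = v/f = 0.87·c / 2.58 GHz = 0.101 m
βl = 2π·l/λ = 2π × 0.378 = 136°
tan(βl) = -0.968
For an open-ended stub, Z_in = −jZ_0·cot(βl) = −jZ_0/tan(βl)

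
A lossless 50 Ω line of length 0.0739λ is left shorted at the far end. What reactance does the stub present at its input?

X_in ≈ 25 Ω (inductive)

βl = 2π × 0.0739 = 26.6°
tan(βl) = 0.501
For a shorted stub, Z_in = jZ_0·tan(βl)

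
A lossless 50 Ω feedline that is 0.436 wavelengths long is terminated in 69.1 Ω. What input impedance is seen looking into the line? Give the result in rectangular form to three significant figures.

βl = 2π × 0.436 = 157°
tan(βl) = tan(157°) = -0.425
Z_in = Z_0·(Z_L + jZ_0·tanβl)/(Z_0 + jZ_L·tanβl)
     = 50·(69.1 − j21.3)/(50 − j29.4)

Z_in ≈ 60.6 + j14.4 Ω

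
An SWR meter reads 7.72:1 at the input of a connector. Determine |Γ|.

|Γ| = (S − 1)/(S + 1) = (7.72 − 1)/(7.72 + 1) = 6.72/8.72

|Γ| ≈ 0.771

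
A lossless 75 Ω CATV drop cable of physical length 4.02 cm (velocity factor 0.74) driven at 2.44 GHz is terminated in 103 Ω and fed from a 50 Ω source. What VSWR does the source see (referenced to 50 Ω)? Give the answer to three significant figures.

λ = v/f = 0.74·c / 2.44 GHz = 0.091 m
βl = 2π·l/λ = 2π × 0.442 = 159°
tan(βl) = -0.383
Z_in = Z_0·(Z_L + jZ_0·tanβl)/(Z_0 + jZ_L·tanβl) = 92.5 + j19.9 Ω
Γ_s = (Z_in − Z_s)/(Z_in + Z_s) = (42.5 + j19.9)/(143 + j19.9), |Γ_s| = 0.326
VSWR = (1 + |Γ_s|)/(1 − |Γ_s|)

VSWR ≈ 1.97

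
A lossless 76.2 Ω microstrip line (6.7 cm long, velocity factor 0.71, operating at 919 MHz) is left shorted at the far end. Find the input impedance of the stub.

Z_in ≈ −j304 Ω

λ = v/f = 0.71·c / 919 MHz = 0.232 m
βl = 2π·l/λ = 2π × 0.289 = 104°
tan(βl) = -3.99
For a shorted stub, Z_in = jZ_0·tan(βl)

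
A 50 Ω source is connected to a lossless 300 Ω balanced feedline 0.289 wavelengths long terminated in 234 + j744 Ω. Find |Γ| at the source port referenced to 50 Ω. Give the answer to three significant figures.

|Γ| ≈ 0.436

βl = 2π × 0.289 = 104°
tan(βl) = -4
Z_in = Z_0·(Z_L + jZ_0·tanβl)/(Z_0 + jZ_L·tanβl) = 30.8 − j32.9 Ω
Γ_s = (Z_in − Z_s)/(Z_in + Z_s) = (-19.2 − j32.9)/(80.8 − j32.9), |Γ_s| = 0.436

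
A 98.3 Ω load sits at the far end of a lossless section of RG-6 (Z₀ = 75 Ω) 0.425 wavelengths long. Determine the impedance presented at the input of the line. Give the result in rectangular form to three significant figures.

Z_in ≈ 85.6 + j19 Ω

βl = 2π × 0.425 = 153°
tan(βl) = tan(153°) = -0.51
Z_in = Z_0·(Z_L + jZ_0·tanβl)/(Z_0 + jZ_L·tanβl)
     = 75·(98.3 − j38.2)/(75 − j50.1)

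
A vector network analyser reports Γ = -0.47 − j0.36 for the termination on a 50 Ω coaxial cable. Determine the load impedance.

Z_L ≈ 14.2 − j15.7 Ω

Z_L = Z_0·(1 + Γ)/(1 − Γ) = 50·(0.53 − j0.36)/(1.47 + j0.36)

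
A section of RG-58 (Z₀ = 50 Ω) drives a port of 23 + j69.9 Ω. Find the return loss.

RL ≈ 2.6 dB

Γ = (-27 + j69.9)/(73 + j69.9), |Γ| = 0.741
RL = −20·log₁₀|Γ| = −20·log₁₀(0.741)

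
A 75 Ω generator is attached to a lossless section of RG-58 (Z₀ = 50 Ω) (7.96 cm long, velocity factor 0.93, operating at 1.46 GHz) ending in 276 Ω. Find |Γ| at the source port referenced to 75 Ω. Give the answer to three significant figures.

λ = v/f = 0.93·c / 1.46 GHz = 0.191 m
βl = 2π·l/λ = 2π × 0.417 = 150°
tan(βl) = -0.578
Z_in = Z_0·(Z_L + jZ_0·tanβl)/(Z_0 + jZ_L·tanβl) = 32.9 + j76.1 Ω
Γ_s = (Z_in − Z_s)/(Z_in + Z_s) = (-42.1 + j76.1)/(108 + j76.1), |Γ_s| = 0.659

|Γ| ≈ 0.659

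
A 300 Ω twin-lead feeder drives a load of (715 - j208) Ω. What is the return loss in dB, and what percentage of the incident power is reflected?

RL ≈ 6.97 dB; 20.1% of incident power reflected

Γ = (415 − j208)/(1015 − j208), |Γ| = 0.448
RL = −20·log₁₀(0.448) = 6.97 dB
P_refl/P_inc = |Γ|² = 0.201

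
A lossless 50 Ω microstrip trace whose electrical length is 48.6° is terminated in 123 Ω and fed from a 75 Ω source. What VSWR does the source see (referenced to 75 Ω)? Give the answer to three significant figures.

tan(βl) = 1.13
Z_in = Z_0·(Z_L + jZ_0·tanβl)/(Z_0 + jZ_L·tanβl) = 32 − j32.6 Ω
Γ_s = (Z_in − Z_s)/(Z_in + Z_s) = (-43 − j32.6)/(107 − j32.6), |Γ_s| = 0.482
VSWR = (1 + |Γ_s|)/(1 − |Γ_s|)

VSWR ≈ 2.86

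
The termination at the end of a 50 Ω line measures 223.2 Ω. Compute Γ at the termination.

Γ = (Z_L − Z_0)/(Z_L + Z_0) = (223.2 − 50)/(223.2 + 50) = 173.2/273.2

Γ = 0.634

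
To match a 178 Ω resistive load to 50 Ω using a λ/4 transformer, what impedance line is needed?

Z_qwt ≈ 94.3 Ω

Z_qwt = √(Z_0·R_L) = √(50 × 178) = √8900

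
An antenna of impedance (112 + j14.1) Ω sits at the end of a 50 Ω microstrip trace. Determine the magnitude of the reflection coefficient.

Γ = (Z_L − Z_0)/(Z_L + Z_0) = (62 + j14.1)/(162 + j14.1)
|Γ| = 63.6/163

|Γ| ≈ 0.391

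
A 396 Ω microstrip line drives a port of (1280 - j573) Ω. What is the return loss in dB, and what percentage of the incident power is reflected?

RL ≈ 4.51 dB; 35.4% of incident power reflected

Γ = (884 − j573)/(1676 − j573), |Γ| = 0.595
RL = −20·log₁₀(0.595) = 4.51 dB
P_refl/P_inc = |Γ|² = 0.354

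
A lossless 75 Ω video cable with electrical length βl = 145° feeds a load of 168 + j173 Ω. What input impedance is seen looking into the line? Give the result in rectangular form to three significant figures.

Z_in ≈ 26.9 + j62.2 Ω

tan(βl) = tan(145°) = -0.7
Z_in = Z_0·(Z_L + jZ_0·tanβl)/(Z_0 + jZ_L·tanβl)
     = 75·(168 + j120)/(196 − j118)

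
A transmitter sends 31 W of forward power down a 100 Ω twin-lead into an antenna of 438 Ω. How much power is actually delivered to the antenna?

Γ = (438 − 100)/(438 + 100) = 0.628
|Γ|² = 0.395
P_refl = |Γ|²·P_inc = 12.2 W, P_del = (1 − |Γ|²)·P_inc = 18.8 W

P_delivered ≈ 18.8 W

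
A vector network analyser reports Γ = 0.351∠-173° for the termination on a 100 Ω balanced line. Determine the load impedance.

Z_L = Z_0·(1 + Γ)/(1 − Γ) = 100·(0.652 − j0.0428)/(1.35 + j0.0428)

Z_L ≈ 48.2 − j4.7 Ω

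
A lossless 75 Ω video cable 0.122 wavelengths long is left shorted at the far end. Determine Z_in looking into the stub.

βl = 2π × 0.122 = 43.9°
tan(βl) = 0.963
For a shorted stub, Z_in = jZ_0·tan(βl)

Z_in ≈ +j72.2 Ω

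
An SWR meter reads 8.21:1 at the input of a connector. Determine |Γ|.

|Γ| ≈ 0.783

|Γ| = (S − 1)/(S + 1) = (8.21 − 1)/(8.21 + 1) = 7.21/9.21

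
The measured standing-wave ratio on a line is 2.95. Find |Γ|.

|Γ| ≈ 0.494

|Γ| = (S − 1)/(S + 1) = (2.95 − 1)/(2.95 + 1) = 1.95/3.95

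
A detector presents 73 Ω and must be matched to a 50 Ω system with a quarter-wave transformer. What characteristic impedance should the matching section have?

Z_qwt ≈ 60.4 Ω

Z_qwt = √(Z_0·R_L) = √(50 × 73) = √3650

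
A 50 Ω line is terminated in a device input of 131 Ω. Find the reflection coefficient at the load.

Γ = 0.448

Γ = (Z_L − Z_0)/(Z_L + Z_0) = (131 − 50)/(131 + 50) = 81/181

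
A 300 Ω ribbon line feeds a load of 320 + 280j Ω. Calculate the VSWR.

VSWR ≈ 2.41

Γ = (Z_L − Z_0)/(Z_L + Z_0) = (20 + j280)/(620 + j280)
|Γ| = 281/680 = 0.413
VSWR = (1 + |Γ|)/(1 − |Γ|) = 1.41/0.587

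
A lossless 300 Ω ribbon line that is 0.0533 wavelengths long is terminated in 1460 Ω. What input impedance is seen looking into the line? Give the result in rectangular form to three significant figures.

Z_in ≈ 423 − j612 Ω

βl = 2π × 0.0533 = 19.2°
tan(βl) = tan(19.2°) = 0.348
Z_in = Z_0·(Z_L + jZ_0·tanβl)/(Z_0 + jZ_L·tanβl)
     = 300·(1460 + j104)/(300 + j508)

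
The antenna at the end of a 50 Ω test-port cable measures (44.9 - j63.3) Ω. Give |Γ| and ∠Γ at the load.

Γ = (Z_L − Z_0)/(Z_L + Z_0) = (-5.1 − j63.3)/(94.9 − j63.3)
|Γ| = 63.5/114 = 0.557

Γ ≈ 0.557 ∠ -60.9°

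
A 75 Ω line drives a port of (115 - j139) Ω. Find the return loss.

Γ = (40 − j139)/(190 − j139), |Γ| = 0.614
RL = −20·log₁₀|Γ| = −20·log₁₀(0.614)

RL ≈ 4.23 dB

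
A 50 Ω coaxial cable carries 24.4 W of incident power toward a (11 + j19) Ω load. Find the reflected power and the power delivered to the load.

P_reflected ≈ 11.2 W; P_delivered ≈ 13.2 W

|Γ| = |(-39 + j19)/(61 + j19)| = 0.679
|Γ|² = 0.461
P_refl = |Γ|²·P_inc = 11.2 W, P_del = (1 − |Γ|²)·P_inc = 13.2 W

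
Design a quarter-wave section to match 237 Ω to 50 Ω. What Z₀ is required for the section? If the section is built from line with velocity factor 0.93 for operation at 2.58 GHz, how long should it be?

Z_qwt = √(Z_0·R_L) = √(50 × 237) = √11850
λ = 0.93·c/f = 0.108 m, so l = λ/4 = 0.027 m

Z_qwt ≈ 109 Ω; length ≈ 2.7 cm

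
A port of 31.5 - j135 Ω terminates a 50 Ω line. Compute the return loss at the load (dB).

RL ≈ 1.27 dB

Γ = (-18.5 − j135)/(81.5 − j135), |Γ| = 0.864
RL = −20·log₁₀|Γ| = −20·log₁₀(0.864)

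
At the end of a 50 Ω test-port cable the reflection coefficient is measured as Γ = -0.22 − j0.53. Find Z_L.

Z_L = Z_0·(1 + Γ)/(1 − Γ) = 50·(0.78 − j0.53)/(1.22 + j0.53)

Z_L ≈ 19 − j30 Ω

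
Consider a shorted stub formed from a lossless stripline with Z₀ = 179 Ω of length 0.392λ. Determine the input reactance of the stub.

X_in ≈ -144 Ω (capacitive)

βl = 2π × 0.392 = 141°
tan(βl) = -0.806
For a shorted stub, Z_in = jZ_0·tan(βl)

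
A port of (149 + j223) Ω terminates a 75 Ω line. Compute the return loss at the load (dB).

RL ≈ 2.58 dB

Γ = (74 + j223)/(224 + j223), |Γ| = 0.743
RL = −20·log₁₀|Γ| = −20·log₁₀(0.743)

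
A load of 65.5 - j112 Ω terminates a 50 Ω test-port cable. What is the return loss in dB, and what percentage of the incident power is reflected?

Γ = (15.5 − j112)/(115.5 − j112), |Γ| = 0.703
RL = −20·log₁₀(0.703) = 3.06 dB
P_refl/P_inc = |Γ|² = 0.494

RL ≈ 3.06 dB; 49.4% of incident power reflected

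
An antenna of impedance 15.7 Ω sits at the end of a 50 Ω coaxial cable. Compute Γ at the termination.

Γ = -0.522

Γ = (Z_L − Z_0)/(Z_L + Z_0) = (15.7 − 50)/(15.7 + 50) = -34.3/65.7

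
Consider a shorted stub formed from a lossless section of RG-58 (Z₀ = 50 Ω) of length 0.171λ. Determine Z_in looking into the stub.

βl = 2π × 0.171 = 61.6°
tan(βl) = 1.85
For a shorted stub, Z_in = jZ_0·tan(βl)

Z_in ≈ +j92.3 Ω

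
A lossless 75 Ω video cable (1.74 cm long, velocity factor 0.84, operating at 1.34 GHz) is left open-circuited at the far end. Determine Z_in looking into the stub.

λ = v/f = 0.84·c / 1.34 GHz = 0.188 m
βl = 2π·l/λ = 2π × 0.0925 = 33.3°
tan(βl) = 0.657
For an open-circuited stub, Z_in = −jZ_0·cot(βl) = −jZ_0/tan(βl)

Z_in ≈ −j114 Ω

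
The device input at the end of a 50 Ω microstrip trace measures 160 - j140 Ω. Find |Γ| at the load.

Γ = (Z_L − Z_0)/(Z_L + Z_0) = (110 − j140)/(210 − j140)
|Γ| = 178/252

|Γ| ≈ 0.705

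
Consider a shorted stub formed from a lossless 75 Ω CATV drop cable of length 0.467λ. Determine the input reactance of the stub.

X_in ≈ -15.8 Ω (capacitive)

βl = 2π × 0.467 = 168°
tan(βl) = -0.21
For a shorted stub, Z_in = jZ_0·tan(βl)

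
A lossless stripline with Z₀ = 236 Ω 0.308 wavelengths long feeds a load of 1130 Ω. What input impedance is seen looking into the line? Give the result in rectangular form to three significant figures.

βl = 2π × 0.308 = 111°
tan(βl) = tan(111°) = -2.62
Z_in = Z_0·(Z_L + jZ_0·tanβl)/(Z_0 + jZ_L·tanβl)
     = 236·(1130 − j619)/(236 − j2960)

Z_in ≈ 56.1 + j85.6 Ω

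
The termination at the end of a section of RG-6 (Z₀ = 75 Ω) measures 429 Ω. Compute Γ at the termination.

Γ = (Z_L − Z_0)/(Z_L + Z_0) = (429 − 75)/(429 + 75) = 354/504

Γ = 0.702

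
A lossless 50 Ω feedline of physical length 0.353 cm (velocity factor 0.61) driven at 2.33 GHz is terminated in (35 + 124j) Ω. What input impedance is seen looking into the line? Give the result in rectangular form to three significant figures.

λ = v/f = 0.61·c / 2.33 GHz = 0.0785 m
βl = 2π·l/λ = 2π × 0.0449 = 16.2°
tan(βl) = tan(16.2°) = 0.29
Z_in = Z_0·(Z_L + jZ_0·tanβl)/(Z_0 + jZ_L·tanβl)
     = 50·(35 + j139)/(14 + j10.2)

Z_in ≈ 317 + j265 Ω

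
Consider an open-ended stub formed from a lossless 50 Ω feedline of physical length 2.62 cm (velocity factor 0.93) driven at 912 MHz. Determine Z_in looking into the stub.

Z_in ≈ −j83.8 Ω

λ = v/f = 0.93·c / 912 MHz = 0.306 m
βl = 2π·l/λ = 2π × 0.0856 = 30.8°
tan(βl) = 0.597
For an open-ended stub, Z_in = −jZ_0·cot(βl) = −jZ_0/tan(βl)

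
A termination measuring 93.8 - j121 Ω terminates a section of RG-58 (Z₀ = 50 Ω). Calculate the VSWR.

VSWR ≈ 5.34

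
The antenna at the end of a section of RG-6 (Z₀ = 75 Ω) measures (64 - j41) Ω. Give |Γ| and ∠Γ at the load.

Γ ≈ 0.293 ∠ -88.6°

Γ = (Z_L − Z_0)/(Z_L + Z_0) = (-11 − j41)/(139 − j41)
|Γ| = 42.4/145 = 0.293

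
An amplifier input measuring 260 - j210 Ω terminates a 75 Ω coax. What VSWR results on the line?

Γ = (Z_L − Z_0)/(Z_L + Z_0) = (185 − j210)/(335 − j210)
|Γ| = 280/395 = 0.708
VSWR = (1 + |Γ|)/(1 − |Γ|) = 1.71/0.292

VSWR ≈ 5.85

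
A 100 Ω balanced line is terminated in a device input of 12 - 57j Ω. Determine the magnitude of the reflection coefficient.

Γ = (Z_L − Z_0)/(Z_L + Z_0) = (-88 − j57)/(112 − j57)
|Γ| = 105/126

|Γ| ≈ 0.834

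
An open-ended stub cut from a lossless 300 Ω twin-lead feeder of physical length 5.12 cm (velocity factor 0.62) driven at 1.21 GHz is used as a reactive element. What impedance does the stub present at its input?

Z_in ≈ +j173 Ω

λ = v/f = 0.62·c / 1.21 GHz = 0.154 m
βl = 2π·l/λ = 2π × 0.333 = 120°
tan(βl) = -1.74
For an open-ended stub, Z_in = −jZ_0·cot(βl) = −jZ_0/tan(βl)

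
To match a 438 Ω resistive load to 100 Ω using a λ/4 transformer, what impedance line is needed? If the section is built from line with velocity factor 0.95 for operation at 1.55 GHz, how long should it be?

Z_qwt = √(Z_0·R_L) = √(100 × 438) = √43800
λ = 0.95·c/f = 0.184 m, so l = λ/4 = 0.046 m

Z_qwt ≈ 209 Ω; length ≈ 4.6 cm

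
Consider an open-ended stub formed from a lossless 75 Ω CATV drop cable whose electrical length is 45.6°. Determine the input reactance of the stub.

X_in ≈ -73.4 Ω (capacitive)

tan(βl) = 1.02
For an open-ended stub, Z_in = −jZ_0·cot(βl) = −jZ_0/tan(βl)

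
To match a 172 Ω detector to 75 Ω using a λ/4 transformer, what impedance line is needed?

Z_qwt ≈ 114 Ω

Z_qwt = √(Z_0·R_L) = √(75 × 172) = √12900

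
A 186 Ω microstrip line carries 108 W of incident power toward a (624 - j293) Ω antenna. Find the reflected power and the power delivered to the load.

P_reflected ≈ 40.4 W; P_delivered ≈ 67.6 W

|Γ| = |(438 − j293)/(810 − j293)| = 0.612
|Γ|² = 0.374
P_refl = |Γ|²·P_inc = 40.4 W, P_del = (1 − |Γ|²)·P_inc = 67.6 W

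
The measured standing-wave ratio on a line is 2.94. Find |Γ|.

|Γ| ≈ 0.492

|Γ| = (S − 1)/(S + 1) = (2.94 − 1)/(2.94 + 1) = 1.94/3.94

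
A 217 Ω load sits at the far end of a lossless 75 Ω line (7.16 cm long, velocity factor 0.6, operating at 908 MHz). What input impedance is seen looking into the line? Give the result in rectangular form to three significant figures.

λ = v/f = 0.6·c / 908 MHz = 0.198 m
βl = 2π·l/λ = 2π × 0.361 = 130°
tan(βl) = tan(130°) = -1.19
Z_in = Z_0·(Z_L + jZ_0·tanβl)/(Z_0 + jZ_L·tanβl)
     = 75·(217 − j89.3)/(75 − j258)

Z_in ≈ 40.8 + j51.2 Ω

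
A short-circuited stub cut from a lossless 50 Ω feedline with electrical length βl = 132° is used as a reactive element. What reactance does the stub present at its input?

tan(βl) = -1.11
For a short-circuited stub, Z_in = jZ_0·tan(βl)

X_in ≈ -55.5 Ω (capacitive)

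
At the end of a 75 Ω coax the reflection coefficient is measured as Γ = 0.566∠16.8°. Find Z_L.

Z_L ≈ 215 + j104 Ω

Z_L = Z_0·(1 + Γ)/(1 − Γ) = 75·(1.54 + j0.164)/(0.458 − j0.164)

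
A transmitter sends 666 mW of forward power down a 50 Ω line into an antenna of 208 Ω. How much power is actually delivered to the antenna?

Γ = (208 − 50)/(208 + 50) = 0.612
|Γ|² = 0.375
P_refl = |Γ|²·P_inc = 250 mW, P_del = (1 − |Γ|²)·P_inc = 416 mW

P_delivered ≈ 416 mW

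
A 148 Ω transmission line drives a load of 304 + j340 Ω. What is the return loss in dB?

Γ = (156 + j340)/(452 + j340), |Γ| = 0.661
RL = −20·log₁₀|Γ| = −20·log₁₀(0.661)

RL ≈ 3.59 dB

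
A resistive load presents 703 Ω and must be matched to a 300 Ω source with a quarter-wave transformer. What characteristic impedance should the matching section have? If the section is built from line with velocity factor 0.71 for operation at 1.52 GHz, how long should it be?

Z_qwt ≈ 459 Ω; length ≈ 3.5 cm

Z_qwt = √(Z_0·R_L) = √(300 × 703) = √210900
λ = 0.71·c/f = 0.14 m, so l = λ/4 = 0.035 m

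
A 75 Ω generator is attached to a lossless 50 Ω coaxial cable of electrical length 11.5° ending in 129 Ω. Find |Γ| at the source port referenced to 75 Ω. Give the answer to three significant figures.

|Γ| ≈ 0.292

tan(βl) = 0.203
Z_in = Z_0·(Z_L + jZ_0·tanβl)/(Z_0 + jZ_L·tanβl) = 105 − j45.1 Ω
Γ_s = (Z_in − Z_s)/(Z_in + Z_s) = (30.3 − j45.1)/(180 − j45.1), |Γ_s| = 0.292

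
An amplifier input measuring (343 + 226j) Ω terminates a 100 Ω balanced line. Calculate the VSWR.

Γ = (Z_L − Z_0)/(Z_L + Z_0) = (243 + j226)/(443 + j226)
|Γ| = 332/497 = 0.667
VSWR = (1 + |Γ|)/(1 − |Γ|) = 1.67/0.333

VSWR ≈ 5.01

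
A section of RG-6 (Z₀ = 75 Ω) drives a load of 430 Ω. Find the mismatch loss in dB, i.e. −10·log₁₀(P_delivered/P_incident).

Γ = (430 − 75)/(430 + 75) = 0.703
|Γ|² = 0.494, so P_del/P_inc = 1 − |Γ|² = 0.506
ML = −10·log₁₀(1 − |Γ|²)

mismatch loss ≈ 2.96 dB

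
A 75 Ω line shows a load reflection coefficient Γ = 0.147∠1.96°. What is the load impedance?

Z_L ≈ 101 + j1.04 Ω

Z_L = Z_0·(1 + Γ)/(1 − Γ) = 75·(1.15 + j0.00503)/(0.853 − j0.00503)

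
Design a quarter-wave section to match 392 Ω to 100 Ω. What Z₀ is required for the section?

Z_qwt = √(Z_0·R_L) = √(100 × 392) = √39200

Z_qwt ≈ 198 Ω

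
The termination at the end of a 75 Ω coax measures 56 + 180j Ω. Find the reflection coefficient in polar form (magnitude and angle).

Γ = (Z_L − Z_0)/(Z_L + Z_0) = (-19 + j180)/(131 + j180)
|Γ| = 181/223 = 0.813

Γ ≈ 0.813 ∠ 42.1°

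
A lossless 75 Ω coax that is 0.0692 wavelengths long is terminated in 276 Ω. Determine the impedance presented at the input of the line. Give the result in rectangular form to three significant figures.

βl = 2π × 0.0692 = 24.9°
tan(βl) = tan(24.9°) = 0.464
Z_in = Z_0·(Z_L + jZ_0·tanβl)/(Z_0 + jZ_L·tanβl)
     = 75·(276 + j34.8)/(75 + j128)

Z_in ≈ 85.6 − j111 Ω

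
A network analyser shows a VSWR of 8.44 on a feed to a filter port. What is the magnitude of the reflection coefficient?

|Γ| ≈ 0.788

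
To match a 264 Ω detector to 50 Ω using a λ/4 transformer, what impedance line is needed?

Z_qwt = √(Z_0·R_L) = √(50 × 264) = √13200

Z_qwt ≈ 115 Ω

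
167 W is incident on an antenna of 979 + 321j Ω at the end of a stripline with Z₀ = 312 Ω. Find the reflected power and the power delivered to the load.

P_reflected ≈ 51.7 W; P_delivered ≈ 115 W

|Γ| = |(667 + j321)/(1291 + j321)| = 0.556
|Γ|² = 0.31
P_refl = |Γ|²·P_inc = 51.7 W, P_del = (1 − |Γ|²)·P_inc = 115 W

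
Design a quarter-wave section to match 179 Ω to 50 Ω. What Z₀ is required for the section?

Z_qwt ≈ 94.6 Ω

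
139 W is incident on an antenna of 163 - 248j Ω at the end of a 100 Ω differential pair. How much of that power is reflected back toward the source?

P_reflected ≈ 69.6 W

|Γ| = |(63 − j248)/(263 − j248)| = 0.708
|Γ|² = 0.501
P_refl = |Γ|²·P_inc = 69.6 W, P_del = (1 − |Γ|²)·P_inc = 69.4 W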